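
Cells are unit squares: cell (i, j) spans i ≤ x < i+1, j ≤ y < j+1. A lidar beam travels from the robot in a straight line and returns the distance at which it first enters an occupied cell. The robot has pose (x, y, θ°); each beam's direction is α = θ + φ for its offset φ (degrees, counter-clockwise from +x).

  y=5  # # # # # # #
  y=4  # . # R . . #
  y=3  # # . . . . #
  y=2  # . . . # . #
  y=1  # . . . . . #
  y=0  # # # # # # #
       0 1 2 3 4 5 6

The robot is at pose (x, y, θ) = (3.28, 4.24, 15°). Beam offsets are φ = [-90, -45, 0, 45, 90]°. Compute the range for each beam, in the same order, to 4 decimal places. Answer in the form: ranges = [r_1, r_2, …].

beam 1: φ=-90°, α=285°
  direction (0.2588, -0.9659); cell (3,4); t to first gridline: x 2.7819, y 0.2485 (then +3.8637 / +1.0353)
    (3,3) via y @ 0.2485
    (3,2) via y @ 1.2837
    (3,1) via y @ 2.3190
    (4,1) via x @ 2.7819
    (4,0) via y @ 3.3543  # hit
  → r_1 = 3.3543
beam 2: φ=-45°, α=330°
  direction (0.8660, -0.5000); cell (3,4); t to first gridline: x 0.8314, y 0.4800 (then +1.1547 / +2.0000)
    (3,3) via y @ 0.4800
    (4,3) via x @ 0.8314
    (5,3) via x @ 1.9861
    (5,2) via y @ 2.4800
    (6,2) via x @ 3.1408  # hit
  → r_2 = 3.1408
beam 3: φ=0°, α=15°
  direction (0.9659, 0.2588); cell (3,4); t to first gridline: x 0.7454, y 2.9364 (then +1.0353 / +3.8637)
    (4,4) via x @ 0.7454
    (5,4) via x @ 1.7807
    (6,4) via x @ 2.8160  # hit
  → r_3 = 2.8160
beam 4: φ=45°, α=60°
  direction (0.5000, 0.8660); cell (3,4); t to first gridline: x 1.4400, y 0.8776 (then +2.0000 / +1.1547)
    (3,5) via y @ 0.8776  # hit
  → r_4 = 0.8776
beam 5: φ=90°, α=105°
  direction (-0.2588, 0.9659); cell (3,4); t to first gridline: x 1.0818, y 0.7868 (then +3.8637 / +1.0353)
    (3,5) via y @ 0.7868  # hit
  → r_5 = 0.7868

ranges = [3.3543, 3.1408, 2.8160, 0.8776, 0.7868]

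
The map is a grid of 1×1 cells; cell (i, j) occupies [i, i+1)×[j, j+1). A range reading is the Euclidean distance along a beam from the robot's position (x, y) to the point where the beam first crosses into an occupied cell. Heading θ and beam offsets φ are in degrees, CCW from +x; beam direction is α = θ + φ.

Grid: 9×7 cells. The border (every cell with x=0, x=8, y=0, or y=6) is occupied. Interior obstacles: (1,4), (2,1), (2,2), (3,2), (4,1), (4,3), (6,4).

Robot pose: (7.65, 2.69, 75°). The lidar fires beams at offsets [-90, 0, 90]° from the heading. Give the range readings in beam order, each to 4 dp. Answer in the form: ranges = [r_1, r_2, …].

beam 1: φ=-90°, α=345°
  direction (0.9659, -0.2588); cell (7,2); t to first gridline: x 0.3623, y 2.6660 (then +1.0353 / +3.8637)
    (8,2) via x @ 0.3623  # hit
  → r_1 = 0.3623
beam 2: φ=0°, α=75°
  direction (0.2588, 0.9659); cell (7,2); t to first gridline: x 1.3523, y 0.3209 (then +3.8637 / +1.0353)
    (7,3) via y @ 0.3209
    (8,3) via x @ 1.3523  # hit
  → r_2 = 1.3523
beam 3: φ=90°, α=165°
  direction (-0.9659, 0.2588); cell (7,2); t to first gridline: x 0.6729, y 1.1977 (then +1.0353 / +3.8637)
    (6,2) via x @ 0.6729
    (6,3) via y @ 1.1977
    (5,3) via x @ 1.7082
    (4,3) via x @ 2.7435  # hit
  → r_3 = 2.7435

ranges = [0.3623, 1.3523, 2.7435]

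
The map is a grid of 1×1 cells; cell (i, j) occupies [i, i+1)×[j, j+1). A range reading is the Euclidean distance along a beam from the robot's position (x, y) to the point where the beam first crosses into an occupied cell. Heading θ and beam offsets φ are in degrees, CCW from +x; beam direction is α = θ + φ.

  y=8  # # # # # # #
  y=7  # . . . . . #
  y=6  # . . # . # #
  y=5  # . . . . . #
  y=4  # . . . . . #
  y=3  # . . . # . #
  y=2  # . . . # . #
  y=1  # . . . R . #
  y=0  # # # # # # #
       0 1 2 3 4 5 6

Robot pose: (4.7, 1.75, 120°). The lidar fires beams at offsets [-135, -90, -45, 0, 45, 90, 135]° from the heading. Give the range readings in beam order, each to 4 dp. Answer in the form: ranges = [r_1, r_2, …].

ranges = [1.3459, 1.5011, 0.2588, 0.2887, 3.8305, 1.5000, 0.7765]

beam 1: φ=-135°, α=345°
  cosα=0.9659 sinα=-0.2588 | (4,1) | tMaxX 0.3106 tMaxY 2.8978 | tΔX 1.0353 tΔY 3.8637
    t=0.3106 [x] (5,1)
    t=1.3459 [x] (6,1) — stop
  → r_1 = 1.3459
beam 2: φ=-90°, α=30°
  cosα=0.8660 sinα=0.5000 | (4,1) | tMaxX 0.3464 tMaxY 0.5000 | tΔX 1.1547 tΔY 2.0000
    t=0.3464 [x] (5,1)
    t=0.5000 [y] (5,2)
    t=1.5011 [x] (6,2) — stop
  → r_2 = 1.5011
beam 3: φ=-45°, α=75°
  cosα=0.2588 sinα=0.9659 | (4,1) | tMaxX 1.1591 tMaxY 0.2588 | tΔX 3.8637 tΔY 1.0353
    t=0.2588 [y] (4,2) — stop
  → r_3 = 0.2588
beam 4: φ=0°, α=120°
  cosα=-0.5000 sinα=0.8660 | (4,1) | tMaxX 1.4000 tMaxY 0.2887 | tΔX 2.0000 tΔY 1.1547
    t=0.2887 [y] (4,2) — stop
  → r_4 = 0.2887
beam 5: φ=45°, α=165°
  cosα=-0.9659 sinα=0.2588 | (4,1) | tMaxX 0.7247 tMaxY 0.9659 | tΔX 1.0353 tΔY 3.8637
    t=0.7247 [x] (3,1)
    t=0.9659 [y] (3,2)
    t=1.7600 [x] (2,2)
    t=2.7952 [x] (1,2)
    t=3.8305 [x] (0,2) — stop
  → r_5 = 3.8305
beam 6: φ=90°, α=210°
  cosα=-0.8660 sinα=-0.5000 | (4,1) | tMaxX 0.8083 tMaxY 1.5000 | tΔX 1.1547 tΔY 2.0000
    t=0.8083 [x] (3,1)
    t=1.5000 [y] (3,0) — stop
  → r_6 = 1.5000
beam 7: φ=135°, α=255°
  cosα=-0.2588 sinα=-0.9659 | (4,1) | tMaxX 2.7046 tMaxY 0.7765 | tΔX 3.8637 tΔY 1.0353
    t=0.7765 [y] (4,0) — stop
  → r_7 = 0.7765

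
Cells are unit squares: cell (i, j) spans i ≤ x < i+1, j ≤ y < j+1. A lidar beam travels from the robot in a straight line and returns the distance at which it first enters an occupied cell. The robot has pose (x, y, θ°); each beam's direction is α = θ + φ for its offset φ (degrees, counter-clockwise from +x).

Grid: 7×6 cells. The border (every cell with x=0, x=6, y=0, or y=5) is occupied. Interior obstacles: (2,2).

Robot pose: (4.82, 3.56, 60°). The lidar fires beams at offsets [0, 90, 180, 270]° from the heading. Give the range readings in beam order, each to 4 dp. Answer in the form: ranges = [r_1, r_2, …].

beam 1: φ=0°, α=60°
  direction (0.5000, 0.8660); cell (4,3); t to first gridline: x 0.3600, y 0.5081 (then +2.0000 / +1.1547)
    (5,3) via x @ 0.3600
    (5,4) via y @ 0.5081
    (5,5) via y @ 1.6628  # hit
  → r_1 = 1.6628
beam 2: φ=90°, α=150°
  direction (-0.8660, 0.5000); cell (4,3); t to first gridline: x 0.9469, y 0.8800 (then +1.1547 / +2.0000)
    (4,4) via y @ 0.8800
    (3,4) via x @ 0.9469
    (2,4) via x @ 2.1016
    (2,5) via y @ 2.8800  # hit
  → r_2 = 2.8800
beam 3: φ=180°, α=240°
  direction (-0.5000, -0.8660); cell (4,3); t to first gridline: x 1.6400, y 0.6466 (then +2.0000 / +1.1547)
    (4,2) via y @ 0.6466
    (3,2) via x @ 1.6400
    (3,1) via y @ 1.8013
    (3,0) via y @ 2.9560  # hit
  → r_3 = 2.9560
beam 4: φ=270°, α=330°
  direction (0.8660, -0.5000); cell (4,3); t to first gridline: x 0.2078, y 1.1200 (then +1.1547 / +2.0000)
    (5,3) via x @ 0.2078
    (5,2) via y @ 1.1200
    (6,2) via x @ 1.3625  # hit
  → r_4 = 1.3625

ranges = [1.6628, 2.8800, 2.9560, 1.3625]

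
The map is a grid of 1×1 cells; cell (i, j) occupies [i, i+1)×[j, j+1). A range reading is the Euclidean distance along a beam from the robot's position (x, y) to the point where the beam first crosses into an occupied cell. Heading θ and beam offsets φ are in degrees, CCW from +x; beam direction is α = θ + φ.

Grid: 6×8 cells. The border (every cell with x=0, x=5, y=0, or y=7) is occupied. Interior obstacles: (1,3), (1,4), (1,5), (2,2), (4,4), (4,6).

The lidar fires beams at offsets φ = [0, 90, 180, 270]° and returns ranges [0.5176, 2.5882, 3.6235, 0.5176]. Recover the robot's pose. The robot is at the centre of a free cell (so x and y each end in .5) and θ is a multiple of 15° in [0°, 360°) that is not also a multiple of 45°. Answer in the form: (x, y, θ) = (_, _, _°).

The pose lattice has 18·16 = 288 candidates. Test each by forward raycasting.
  (1.5, 6.5, 120°): beam 1 = 0.5774 ≠ 0.5176 ✗
  (3.5, 6.5, 255°): beam 1 = 3.6235 ≠ 0.5176 ✗
  (3.5, 3.5, 345°): beam 1 = 1.5529 ≠ 0.5176 ✗
  (3.5, 3.5, 15°): beam 1 = 1.5529 ≠ 0.5176 ✗
  …
  (2.5, 3.5, 255°): r_1=0.5176, r_2=2.5882, r_3=3.6235, r_4=0.5176 — all match ✓
No second candidate reproduces the full scan.

(x, y, θ) = (2.5, 3.5, 255°)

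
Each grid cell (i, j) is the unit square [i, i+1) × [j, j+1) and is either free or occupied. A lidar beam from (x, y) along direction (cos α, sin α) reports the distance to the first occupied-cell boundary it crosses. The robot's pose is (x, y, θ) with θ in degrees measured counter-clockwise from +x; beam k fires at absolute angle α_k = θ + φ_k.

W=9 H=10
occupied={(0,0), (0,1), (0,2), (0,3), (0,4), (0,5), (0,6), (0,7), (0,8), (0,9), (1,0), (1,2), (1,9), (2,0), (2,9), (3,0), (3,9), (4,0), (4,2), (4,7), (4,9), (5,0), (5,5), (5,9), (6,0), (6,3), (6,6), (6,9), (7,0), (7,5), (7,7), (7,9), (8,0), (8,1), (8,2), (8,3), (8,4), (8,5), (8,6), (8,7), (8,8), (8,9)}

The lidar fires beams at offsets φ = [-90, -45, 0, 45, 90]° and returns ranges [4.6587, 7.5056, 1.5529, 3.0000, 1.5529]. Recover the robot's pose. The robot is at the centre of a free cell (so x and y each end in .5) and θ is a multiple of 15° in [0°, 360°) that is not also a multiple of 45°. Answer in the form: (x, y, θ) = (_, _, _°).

(x, y, θ) = (2.5, 7.5, 345°)

Enumerate (i+0.5, j+0.5, θ) over the 48 free cells and 16 admissible headings. For each, cast all 5 beams and compare to the given ranges.
  (1.5, 4.5, 165°): beam 2 = 1.0000 ≠ 7.5056 ✗
  (1.5, 8.5, 330°): beam 1 = 1.0000 ≠ 4.6587 ✗
  (4.5, 8.5, 30°): beam 1 = 0.5774 ≠ 4.6587 ✗
  (1.5, 8.5, 285°): beam 1 = 0.5176 ≠ 4.6587 ✗
  …
  (2.5, 7.5, 345°): r_1=4.6587, r_2=7.5056, r_3=1.5529, r_4=3.0000, r_5=1.5529 — all match ✓
Only this pose fits every beam.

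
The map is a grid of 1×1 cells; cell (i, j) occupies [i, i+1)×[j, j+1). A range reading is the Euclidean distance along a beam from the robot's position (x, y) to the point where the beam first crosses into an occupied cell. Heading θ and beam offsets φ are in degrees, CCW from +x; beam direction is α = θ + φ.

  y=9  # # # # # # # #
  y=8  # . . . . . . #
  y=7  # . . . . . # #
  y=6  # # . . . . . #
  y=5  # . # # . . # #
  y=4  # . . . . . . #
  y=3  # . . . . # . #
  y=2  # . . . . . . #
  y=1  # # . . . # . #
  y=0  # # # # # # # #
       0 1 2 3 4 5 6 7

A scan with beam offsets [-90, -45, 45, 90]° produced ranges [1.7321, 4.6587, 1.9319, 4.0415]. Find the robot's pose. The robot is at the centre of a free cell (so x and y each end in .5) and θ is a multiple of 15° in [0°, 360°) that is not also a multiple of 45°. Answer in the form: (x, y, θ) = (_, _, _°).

(x, y, θ) = (4.5, 4.5, 120°)

Enumerate (i+0.5, j+0.5, θ) over the 40 free cells and 16 admissible headings. For each, cast all 4 beams and compare to the given ranges.
  (2.5, 1.5, 300°): beam 1 = 0.5774 ≠ 1.7321 ✗
  (5.5, 6.5, 240°): beam 1 = 5.0000 ≠ 1.7321 ✗
  (2.5, 3.5, 255°): beam 1 = 1.5529 ≠ 1.7321 ✗
  (4.5, 6.5, 30°): beam 1 = 2.8868 ≠ 1.7321 ✗
  …
  (4.5, 4.5, 120°): r_1=1.7321, r_2=4.6587, r_3=1.9319, r_4=4.0415 — all match ✓
Unique over the lattice → pose = (4.5, 4.5, 120°).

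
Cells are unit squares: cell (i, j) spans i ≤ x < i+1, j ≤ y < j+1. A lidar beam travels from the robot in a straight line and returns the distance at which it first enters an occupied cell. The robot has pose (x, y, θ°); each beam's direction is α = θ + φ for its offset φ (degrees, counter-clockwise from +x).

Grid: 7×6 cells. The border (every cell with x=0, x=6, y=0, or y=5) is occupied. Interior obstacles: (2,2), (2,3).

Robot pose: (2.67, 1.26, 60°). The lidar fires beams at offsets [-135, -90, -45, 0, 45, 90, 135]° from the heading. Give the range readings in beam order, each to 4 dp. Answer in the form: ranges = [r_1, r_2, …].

ranges = [0.2692, 0.5200, 3.4475, 4.3186, 0.7661, 1.9283, 1.0046]

beam 1: φ=-135°, α=285°
  cosα=0.2588 sinα=-0.9659 | (2,1) | tMaxX 1.2750 tMaxY 0.2692 | tΔX 3.8637 tΔY 1.0353
    t=0.2692 [y] (2,0) — stop
  → r_1 = 0.2692
beam 2: φ=-90°, α=330°
  cosα=0.8660 sinα=-0.5000 | (2,1) | tMaxX 0.3811 tMaxY 0.5200 | tΔX 1.1547 tΔY 2.0000
    t=0.3811 [x] (3,1)
    t=0.5200 [y] (3,0) — stop
  → r_2 = 0.5200
beam 3: φ=-45°, α=15°
  cosα=0.9659 sinα=0.2588 | (2,1) | tMaxX 0.3416 tMaxY 2.8591 | tΔX 1.0353 tΔY 3.8637
    t=0.3416 [x] (3,1)
    t=1.3769 [x] (4,1)
    t=2.4122 [x] (5,1)
    t=2.8591 [y] (5,2)
    t=3.4475 [x] (6,2) — stop
  → r_3 = 3.4475
beam 4: φ=0°, α=60°
  cosα=0.5000 sinα=0.8660 | (2,1) | tMaxX 0.6600 tMaxY 0.8545 | tΔX 2.0000 tΔY 1.1547
    t=0.6600 [x] (3,1)
    t=0.8545 [y] (3,2)
    t=2.0092 [y] (3,3)
    t=2.6600 [x] (4,3)
    t=3.1639 [y] (4,4)
    t=4.3186 [y] (4,5) — stop
  → r_4 = 4.3186
beam 5: φ=45°, α=105°
  cosα=-0.2588 sinα=0.9659 | (2,1) | tMaxX 2.5887 tMaxY 0.7661 | tΔX 3.8637 tΔY 1.0353
    t=0.7661 [y] (2,2) — stop
  → r_5 = 0.7661
beam 6: φ=90°, α=150°
  cosα=-0.8660 sinα=0.5000 | (2,1) | tMaxX 0.7736 tMaxY 1.4800 | tΔX 1.1547 tΔY 2.0000
    t=0.7736 [x] (1,1)
    t=1.4800 [y] (1,2)
    t=1.9283 [x] (0,2) — stop
  → r_6 = 1.9283
beam 7: φ=135°, α=195°
  cosα=-0.9659 sinα=-0.2588 | (2,1) | tMaxX 0.6936 tMaxY 1.0046 | tΔX 1.0353 tΔY 3.8637
    t=0.6936 [x] (1,1)
    t=1.0046 [y] (1,0) — stop
  → r_7 = 1.0046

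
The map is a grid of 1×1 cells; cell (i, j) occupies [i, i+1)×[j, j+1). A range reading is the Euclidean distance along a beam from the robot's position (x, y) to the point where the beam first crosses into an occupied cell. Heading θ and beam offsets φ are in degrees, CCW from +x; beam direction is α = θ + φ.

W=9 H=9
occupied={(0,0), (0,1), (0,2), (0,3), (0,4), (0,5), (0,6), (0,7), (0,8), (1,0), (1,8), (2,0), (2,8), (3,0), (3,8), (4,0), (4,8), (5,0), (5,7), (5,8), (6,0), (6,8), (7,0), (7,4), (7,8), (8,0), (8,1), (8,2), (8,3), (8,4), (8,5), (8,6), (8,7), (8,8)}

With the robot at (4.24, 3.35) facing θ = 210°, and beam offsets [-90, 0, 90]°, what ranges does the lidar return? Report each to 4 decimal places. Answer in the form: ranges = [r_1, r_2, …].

beam 1: φ=-90°, α=120°
  direction (-0.5000, 0.8660); cell (4,3); t to first gridline: x 0.4800, y 0.7506 (then +2.0000 / +1.1547)
    (3,3) via x @ 0.4800
    (3,4) via y @ 0.7506
    (3,5) via y @ 1.9053
    (2,5) via x @ 2.4800
    (2,6) via y @ 3.0600
    (2,7) via y @ 4.2147
    (1,7) via x @ 4.4800
    (1,8) via y @ 5.3694  # hit
  → r_1 = 5.3694
beam 2: φ=0°, α=210°
  direction (-0.8660, -0.5000); cell (4,3); t to first gridline: x 0.2771, y 0.7000 (then +1.1547 / +2.0000)
    (3,3) via x @ 0.2771
    (3,2) via y @ 0.7000
    (2,2) via x @ 1.4318
    (1,2) via x @ 2.5865
    (1,1) via y @ 2.7000
    (0,1) via x @ 3.7412  # hit
  → r_2 = 3.7412
beam 3: φ=90°, α=300°
  direction (0.5000, -0.8660); cell (4,3); t to first gridline: x 1.5200, y 0.4041 (then +2.0000 / +1.1547)
    (4,2) via y @ 0.4041
    (5,2) via x @ 1.5200
    (5,1) via y @ 1.5588
    (5,0) via y @ 2.7135  # hit
  → r_3 = 2.7135

ranges = [5.3694, 3.7412, 2.7135]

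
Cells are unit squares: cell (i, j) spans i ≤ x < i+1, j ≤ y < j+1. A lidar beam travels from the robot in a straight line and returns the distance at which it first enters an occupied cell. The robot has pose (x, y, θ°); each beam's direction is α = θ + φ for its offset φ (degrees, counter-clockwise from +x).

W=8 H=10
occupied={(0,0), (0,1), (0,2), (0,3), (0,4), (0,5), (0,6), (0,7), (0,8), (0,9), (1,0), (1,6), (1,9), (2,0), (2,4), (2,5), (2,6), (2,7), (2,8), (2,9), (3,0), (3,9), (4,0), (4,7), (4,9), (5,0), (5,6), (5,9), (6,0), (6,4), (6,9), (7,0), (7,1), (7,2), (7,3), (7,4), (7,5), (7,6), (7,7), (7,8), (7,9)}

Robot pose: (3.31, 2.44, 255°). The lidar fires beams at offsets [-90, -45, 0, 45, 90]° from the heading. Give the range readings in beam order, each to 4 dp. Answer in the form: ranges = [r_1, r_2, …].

ranges = [2.3915, 2.6674, 1.4908, 1.6628, 3.8202]

beam 1: φ=-90°, α=165°
  dir = (cos 165°, sin 165°) = (-0.9659, 0.2588); from cell (3,2)
  next x-line at t=0.3209, next y-line at t=2.1637; Δt_x=1.0353, Δt_y=3.8637
    x: enter (2,2) at t=0.3209
    x: enter (1,2) at t=1.3562
    y: enter (1,3) at t=2.1637
    x: enter (0,3) at t=2.3915 ← occupied
  → r_1 = 2.3915
beam 2: φ=-45°, α=210°
  dir = (cos 210°, sin 210°) = (-0.8660, -0.5000); from cell (3,2)
  next x-line at t=0.3580, next y-line at t=0.8800; Δt_x=1.1547, Δt_y=2.0000
    x: enter (2,2) at t=0.3580
    y: enter (2,1) at t=0.8800
    x: enter (1,1) at t=1.5127
    x: enter (0,1) at t=2.6674 ← occupied
  → r_2 = 2.6674
beam 3: φ=0°, α=255°
  dir = (cos 255°, sin 255°) = (-0.2588, -0.9659); from cell (3,2)
  next x-line at t=1.1977, next y-line at t=0.4555; Δt_x=3.8637, Δt_y=1.0353
    y: enter (3,1) at t=0.4555
    x: enter (2,1) at t=1.1977
    y: enter (2,0) at t=1.4908 ← occupied
  → r_3 = 1.4908
beam 4: φ=45°, α=300°
  dir = (cos 300°, sin 300°) = (0.5000, -0.8660); from cell (3,2)
  next x-line at t=1.3800, next y-line at t=0.5081; Δt_x=2.0000, Δt_y=1.1547
    y: enter (3,1) at t=0.5081
    x: enter (4,1) at t=1.3800
    y: enter (4,0) at t=1.6628 ← occupied
  → r_4 = 1.6628
beam 5: φ=90°, α=345°
  dir = (cos 345°, sin 345°) = (0.9659, -0.2588); from cell (3,2)
  next x-line at t=0.7143, next y-line at t=1.7000; Δt_x=1.0353, Δt_y=3.8637
    x: enter (4,2) at t=0.7143
    y: enter (4,1) at t=1.7000
    x: enter (5,1) at t=1.7496
    x: enter (6,1) at t=2.7849
    x: enter (7,1) at t=3.8202 ← occupied
  → r_5 = 3.8202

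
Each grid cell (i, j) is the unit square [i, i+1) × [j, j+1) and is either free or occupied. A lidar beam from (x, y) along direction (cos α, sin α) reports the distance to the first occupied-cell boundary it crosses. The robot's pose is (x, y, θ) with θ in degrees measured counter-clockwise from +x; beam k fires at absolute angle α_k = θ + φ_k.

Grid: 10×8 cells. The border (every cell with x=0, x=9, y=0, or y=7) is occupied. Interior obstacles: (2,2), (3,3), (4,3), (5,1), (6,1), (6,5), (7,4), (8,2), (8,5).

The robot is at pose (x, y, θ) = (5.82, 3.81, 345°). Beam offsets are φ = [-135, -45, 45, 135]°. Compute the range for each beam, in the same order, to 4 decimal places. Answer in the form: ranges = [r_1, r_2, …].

ranges = [0.9469, 2.0900, 1.3625, 3.6835]

beam 1: φ=-135°, α=210°
  dir = (cos 210°, sin 210°) = (-0.8660, -0.5000); from cell (5,3)
  next x-line at t=0.9469, next y-line at t=1.6200; Δt_x=1.1547, Δt_y=2.0000
    x: enter (4,3) at t=0.9469 ← occupied
  → r_1 = 0.9469
beam 2: φ=-45°, α=300°
  dir = (cos 300°, sin 300°) = (0.5000, -0.8660); from cell (5,3)
  next x-line at t=0.3600, next y-line at t=0.9353; Δt_x=2.0000, Δt_y=1.1547
    x: enter (6,3) at t=0.3600
    y: enter (6,2) at t=0.9353
    y: enter (6,1) at t=2.0900 ← occupied
  → r_2 = 2.0900
beam 3: φ=45°, α=30°
  dir = (cos 30°, sin 30°) = (0.8660, 0.5000); from cell (5,3)
  next x-line at t=0.2078, next y-line at t=0.3800; Δt_x=1.1547, Δt_y=2.0000
    x: enter (6,3) at t=0.2078
    y: enter (6,4) at t=0.3800
    x: enter (7,4) at t=1.3625 ← occupied
  → r_3 = 1.3625
beam 4: φ=135°, α=120°
  dir = (cos 120°, sin 120°) = (-0.5000, 0.8660); from cell (5,3)
  next x-line at t=1.6400, next y-line at t=0.2194; Δt_x=2.0000, Δt_y=1.1547
    y: enter (5,4) at t=0.2194
    y: enter (5,5) at t=1.3741
    x: enter (4,5) at t=1.6400
    y: enter (4,6) at t=2.5288
    x: enter (3,6) at t=3.6400
    y: enter (3,7) at t=3.6835 ← occupied
  → r_4 = 3.6835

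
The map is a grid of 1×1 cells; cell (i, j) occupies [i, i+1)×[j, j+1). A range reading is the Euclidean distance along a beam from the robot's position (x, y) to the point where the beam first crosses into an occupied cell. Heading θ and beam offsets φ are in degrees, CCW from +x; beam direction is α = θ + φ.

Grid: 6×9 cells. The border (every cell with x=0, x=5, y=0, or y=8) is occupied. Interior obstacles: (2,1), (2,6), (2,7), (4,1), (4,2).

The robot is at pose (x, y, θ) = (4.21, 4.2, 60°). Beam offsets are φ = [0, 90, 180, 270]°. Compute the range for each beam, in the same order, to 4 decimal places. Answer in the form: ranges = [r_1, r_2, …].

ranges = [1.5800, 3.7066, 2.5403, 0.9122]

beam 1: φ=0°, α=60°
  direction (0.5000, 0.8660); cell (4,4); t to first gridline: x 1.5800, y 0.9238 (then +2.0000 / +1.1547)
    (4,5) via y @ 0.9238
    (5,5) via x @ 1.5800  # hit
  → r_1 = 1.5800
beam 2: φ=90°, α=150°
  direction (-0.8660, 0.5000); cell (4,4); t to first gridline: x 0.2425, y 1.6000 (then +1.1547 / +2.0000)
    (3,4) via x @ 0.2425
    (2,4) via x @ 1.3972
    (2,5) via y @ 1.6000
    (1,5) via x @ 2.5519
    (1,6) via y @ 3.6000
    (0,6) via x @ 3.7066  # hit
  → r_2 = 3.7066
beam 3: φ=180°, α=240°
  direction (-0.5000, -0.8660); cell (4,4); t to first gridline: x 0.4200, y 0.2309 (then +2.0000 / +1.1547)
    (4,3) via y @ 0.2309
    (3,3) via x @ 0.4200
    (3,2) via y @ 1.3856
    (2,2) via x @ 2.4200
    (2,1) via y @ 2.5403  # hit
  → r_3 = 2.5403
beam 4: φ=270°, α=330°
  direction (0.8660, -0.5000); cell (4,4); t to first gridline: x 0.9122, y 0.4000 (then +1.1547 / +2.0000)
    (4,3) via y @ 0.4000
    (5,3) via x @ 0.9122  # hit
  → r_4 = 0.9122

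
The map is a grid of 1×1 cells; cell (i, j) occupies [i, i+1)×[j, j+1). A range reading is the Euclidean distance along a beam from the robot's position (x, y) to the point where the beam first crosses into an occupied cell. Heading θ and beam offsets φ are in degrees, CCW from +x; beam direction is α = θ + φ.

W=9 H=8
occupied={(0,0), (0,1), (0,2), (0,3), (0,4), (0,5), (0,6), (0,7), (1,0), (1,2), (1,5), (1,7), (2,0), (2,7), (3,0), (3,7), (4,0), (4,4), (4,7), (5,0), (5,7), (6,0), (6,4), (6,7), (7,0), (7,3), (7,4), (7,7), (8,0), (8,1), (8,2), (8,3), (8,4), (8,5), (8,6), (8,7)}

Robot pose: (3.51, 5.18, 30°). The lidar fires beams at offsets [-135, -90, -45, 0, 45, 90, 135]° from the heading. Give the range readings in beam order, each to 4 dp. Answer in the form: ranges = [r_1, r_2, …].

beam 1: φ=-135°, α=255°
  d=(-0.2588,-0.9659)  start (3,5)  tX=1.9705 tY=0.1863  stride 1/|dx|=3.8637 1/|dy|=1.0353
    cross y-line → (3,4), t=0.1863
    cross y-line → (3,3), t=1.2216
    cross x-line → (2,3), t=1.9705
    cross y-line → (2,2), t=2.2569
    cross y-line → (2,1), t=3.2922
    cross y-line → (2,0), t=4.3275 (wall)
  → r_1 = 4.3275
beam 2: φ=-90°, α=300°
  d=(0.5000,-0.8660)  start (3,5)  tX=0.9800 tY=0.2078  stride 1/|dx|=2.0000 1/|dy|=1.1547
    cross y-line → (3,4), t=0.2078
    cross x-line → (4,4), t=0.9800 (wall)
  → r_2 = 0.9800
beam 3: φ=-45°, α=345°
  d=(0.9659,-0.2588)  start (3,5)  tX=0.5073 tY=0.6955  stride 1/|dx|=1.0353 1/|dy|=3.8637
    cross x-line → (4,5), t=0.5073
    cross y-line → (4,4), t=0.6955 (wall)
  → r_3 = 0.6955
beam 4: φ=0°, α=30°
  d=(0.8660,0.5000)  start (3,5)  tX=0.5658 tY=1.6400  stride 1/|dx|=1.1547 1/|dy|=2.0000
    cross x-line → (4,5), t=0.5658
    cross y-line → (4,6), t=1.6400
    cross x-line → (5,6), t=1.7205
    cross x-line → (6,6), t=2.8752
    cross y-line → (6,7), t=3.6400 (wall)
  → r_4 = 3.6400
beam 5: φ=45°, α=75°
  d=(0.2588,0.9659)  start (3,5)  tX=1.8932 tY=0.8489  stride 1/|dx|=3.8637 1/|dy|=1.0353
    cross y-line → (3,6), t=0.8489
    cross y-line → (3,7), t=1.8842 (wall)
  → r_5 = 1.8842
beam 6: φ=90°, α=120°
  d=(-0.5000,0.8660)  start (3,5)  tX=1.0200 tY=0.9469  stride 1/|dx|=2.0000 1/|dy|=1.1547
    cross y-line → (3,6), t=0.9469
    cross x-line → (2,6), t=1.0200
    cross y-line → (2,7), t=2.1016 (wall)
  → r_6 = 2.1016
beam 7: φ=135°, α=165°
  d=(-0.9659,0.2588)  start (3,5)  tX=0.5280 tY=3.1682  stride 1/|dx|=1.0353 1/|dy|=3.8637
    cross x-line → (2,5), t=0.5280
    cross x-line → (1,5), t=1.5633 (wall)
  → r_7 = 1.5633

ranges = [4.3275, 0.9800, 0.6955, 3.6400, 1.8842, 2.1016, 1.5633]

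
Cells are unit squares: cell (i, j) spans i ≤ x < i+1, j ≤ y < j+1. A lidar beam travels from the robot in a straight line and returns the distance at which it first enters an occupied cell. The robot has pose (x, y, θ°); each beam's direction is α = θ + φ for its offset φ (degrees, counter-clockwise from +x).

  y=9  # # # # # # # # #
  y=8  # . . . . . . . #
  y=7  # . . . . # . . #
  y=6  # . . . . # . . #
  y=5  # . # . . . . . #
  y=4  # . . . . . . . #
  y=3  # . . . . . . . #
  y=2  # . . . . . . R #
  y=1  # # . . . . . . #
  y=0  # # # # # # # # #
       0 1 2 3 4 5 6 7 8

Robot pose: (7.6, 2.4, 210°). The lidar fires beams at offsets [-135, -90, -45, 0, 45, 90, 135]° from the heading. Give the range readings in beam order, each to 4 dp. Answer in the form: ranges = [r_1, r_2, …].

ranges = [1.5455, 4.1569, 6.8328, 2.8000, 1.4494, 0.8000, 0.4141]

beam 1: φ=-135°, α=75°
  direction (0.2588, 0.9659); cell (7,2); t to first gridline: x 1.5455, y 0.6212 (then +3.8637 / +1.0353)
    (7,3) via y @ 0.6212
    (8,3) via x @ 1.5455  # hit
  → r_1 = 1.5455
beam 2: φ=-90°, α=120°
  direction (-0.5000, 0.8660); cell (7,2); t to first gridline: x 1.2000, y 0.6928 (then +2.0000 / +1.1547)
    (7,3) via y @ 0.6928
    (6,3) via x @ 1.2000
    (6,4) via y @ 1.8475
    (6,5) via y @ 3.0022
    (5,5) via x @ 3.2000
    (5,6) via y @ 4.1569  # hit
  → r_2 = 4.1569
beam 3: φ=-45°, α=165°
  direction (-0.9659, 0.2588); cell (7,2); t to first gridline: x 0.6212, y 2.3182 (then +1.0353 / +3.8637)
    (6,2) via x @ 0.6212
    (5,2) via x @ 1.6564
    (5,3) via y @ 2.3182
    (4,3) via x @ 2.6917
    (3,3) via x @ 3.7270
    (2,3) via x @ 4.7623
    (1,3) via x @ 5.7975
    (1,4) via y @ 6.1819
    (0,4) via x @ 6.8328  # hit
  → r_3 = 6.8328
beam 4: φ=0°, α=210°
  direction (-0.8660, -0.5000); cell (7,2); t to first gridline: x 0.6928, y 0.8000 (then +1.1547 / +2.0000)
    (6,2) via x @ 0.6928
    (6,1) via y @ 0.8000
    (5,1) via x @ 1.8475
    (5,0) via y @ 2.8000  # hit
  → r_4 = 2.8000
beam 5: φ=45°, α=255°
  direction (-0.2588, -0.9659); cell (7,2); t to first gridline: x 2.3182, y 0.4141 (then +3.8637 / +1.0353)
    (7,1) via y @ 0.4141
    (7,0) via y @ 1.4494  # hit
  → r_5 = 1.4494
beam 6: φ=90°, α=300°
  direction (0.5000, -0.8660); cell (7,2); t to first gridline: x 0.8000, y 0.4619 (then +2.0000 / +1.1547)
    (7,1) via y @ 0.4619
    (8,1) via x @ 0.8000  # hit
  → r_6 = 0.8000
beam 7: φ=135°, α=345°
  direction (0.9659, -0.2588); cell (7,2); t to first gridline: x 0.4141, y 1.5455 (then +1.0353 / +3.8637)
    (8,2) via x @ 0.4141  # hit
  → r_7 = 0.4141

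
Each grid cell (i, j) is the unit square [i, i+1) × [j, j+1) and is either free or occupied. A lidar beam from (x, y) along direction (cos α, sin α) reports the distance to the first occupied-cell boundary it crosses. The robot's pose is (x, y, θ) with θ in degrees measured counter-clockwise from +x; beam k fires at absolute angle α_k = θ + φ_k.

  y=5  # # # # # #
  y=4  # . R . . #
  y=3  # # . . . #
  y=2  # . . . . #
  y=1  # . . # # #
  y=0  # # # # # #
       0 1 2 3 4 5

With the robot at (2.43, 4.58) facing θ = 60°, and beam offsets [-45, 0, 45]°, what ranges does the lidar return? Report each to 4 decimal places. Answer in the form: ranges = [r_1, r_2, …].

beam 1: φ=-45°, α=15°
  dir = (cos 15°, sin 15°) = (0.9659, 0.2588); from cell (2,4)
  next x-line at t=0.5901, next y-line at t=1.6228; Δt_x=1.0353, Δt_y=3.8637
    x: enter (3,4) at t=0.5901
    y: enter (3,5) at t=1.6228 ← occupied
  → r_1 = 1.6228
beam 2: φ=0°, α=60°
  dir = (cos 60°, sin 60°) = (0.5000, 0.8660); from cell (2,4)
  next x-line at t=1.1400, next y-line at t=0.4850; Δt_x=2.0000, Δt_y=1.1547
    y: enter (2,5) at t=0.4850 ← occupied
  → r_2 = 0.4850
beam 3: φ=45°, α=105°
  dir = (cos 105°, sin 105°) = (-0.2588, 0.9659); from cell (2,4)
  next x-line at t=1.6614, next y-line at t=0.4348; Δt_x=3.8637, Δt_y=1.0353
    y: enter (2,5) at t=0.4348 ← occupied
  → r_3 = 0.4348

ranges = [1.6228, 0.4850, 0.4348]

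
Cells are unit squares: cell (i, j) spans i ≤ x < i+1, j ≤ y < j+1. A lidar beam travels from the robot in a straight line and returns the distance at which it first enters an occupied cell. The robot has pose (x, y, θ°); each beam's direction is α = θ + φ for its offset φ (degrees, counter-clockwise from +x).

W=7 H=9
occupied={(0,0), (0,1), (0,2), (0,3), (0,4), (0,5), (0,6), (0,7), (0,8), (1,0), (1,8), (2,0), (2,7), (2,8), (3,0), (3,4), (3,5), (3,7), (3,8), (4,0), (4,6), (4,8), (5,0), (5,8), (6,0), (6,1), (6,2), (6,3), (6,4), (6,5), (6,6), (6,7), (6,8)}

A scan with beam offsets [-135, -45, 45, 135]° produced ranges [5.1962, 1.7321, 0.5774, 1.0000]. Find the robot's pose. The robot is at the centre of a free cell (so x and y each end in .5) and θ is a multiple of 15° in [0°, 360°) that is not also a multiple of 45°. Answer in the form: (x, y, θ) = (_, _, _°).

The pose lattice has 30·16 = 480 candidates. Test each by forward raycasting.
  (5.5, 7.5, 330°): beam 1 = 1.5529 ≠ 5.1962 ✗
  (4.5, 1.5, 210°): beam 1 = 5.7956 ≠ 5.1962 ✗
  (5.5, 2.5, 120°): beam 1 = 0.5176 ≠ 5.1962 ✗
  (5.5, 4.5, 165°): beam 1 = 0.5774 ≠ 5.1962 ✗
  …
  (5.5, 2.5, 285°): r_1=5.1962, r_2=1.7321, r_3=0.5774, r_4=1.0000 — all match ✓
Only this pose fits every beam.

(x, y, θ) = (5.5, 2.5, 285°)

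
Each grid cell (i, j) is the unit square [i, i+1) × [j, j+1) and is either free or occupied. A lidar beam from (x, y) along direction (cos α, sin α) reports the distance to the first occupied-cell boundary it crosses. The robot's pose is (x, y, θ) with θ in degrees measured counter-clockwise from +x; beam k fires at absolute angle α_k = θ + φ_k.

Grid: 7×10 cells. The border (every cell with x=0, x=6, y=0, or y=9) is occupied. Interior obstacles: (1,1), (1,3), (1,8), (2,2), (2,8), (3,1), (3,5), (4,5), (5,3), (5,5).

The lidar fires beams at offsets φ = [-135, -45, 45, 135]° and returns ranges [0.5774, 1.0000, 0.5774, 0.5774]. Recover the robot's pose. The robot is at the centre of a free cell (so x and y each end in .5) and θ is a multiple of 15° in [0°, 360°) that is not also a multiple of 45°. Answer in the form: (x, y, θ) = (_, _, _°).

Candidates: 30 free-cell centres × 16 headings = 480 poses. Raycast each; keep the one whose scan matches to 4 dp.
  (3.5, 6.5, 255°): beam 1 = 1.7321 ≠ 0.5774 ✗
  (1.5, 7.5, 75°): beam 1 = 7.5056 ≠ 0.5774 ✗
  (2.5, 7.5, 285°): beam 1 = 1.0000 ≠ 0.5774 ✗
  (4.5, 3.5, 15°): beam 1 = 1.7321 ≠ 0.5774 ✗
  (3.5, 2.5, 255°): beam 1 = 5.0000 ≠ 0.5774 ✗
  …
  (5.5, 4.5, 195°): r_1=0.5774, r_2=1.0000, r_3=0.5774, r_4=0.5774 — all match ✓
Only this pose fits every beam.

(x, y, θ) = (5.5, 4.5, 195°)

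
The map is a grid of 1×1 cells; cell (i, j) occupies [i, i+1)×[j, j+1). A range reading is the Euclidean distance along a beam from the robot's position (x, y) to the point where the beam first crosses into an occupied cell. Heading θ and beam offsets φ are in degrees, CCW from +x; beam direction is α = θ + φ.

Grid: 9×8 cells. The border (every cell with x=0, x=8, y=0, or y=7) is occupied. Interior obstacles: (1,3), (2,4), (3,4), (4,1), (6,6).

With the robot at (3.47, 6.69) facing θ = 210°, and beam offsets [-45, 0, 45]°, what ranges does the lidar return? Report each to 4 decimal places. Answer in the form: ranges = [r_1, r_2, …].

beam 1: φ=-45°, α=165°
  direction (-0.9659, 0.2588); cell (3,6); t to first gridline: x 0.4866, y 1.1977 (then +1.0353 / +3.8637)
    (2,6) via x @ 0.4866
    (2,7) via y @ 1.1977  # hit
  → r_1 = 1.1977
beam 2: φ=0°, α=210°
  direction (-0.8660, -0.5000); cell (3,6); t to first gridline: x 0.5427, y 1.3800 (then +1.1547 / +2.0000)
    (2,6) via x @ 0.5427
    (2,5) via y @ 1.3800
    (1,5) via x @ 1.6974
    (0,5) via x @ 2.8521  # hit
  → r_2 = 2.8521
beam 3: φ=45°, α=255°
  direction (-0.2588, -0.9659); cell (3,6); t to first gridline: x 1.8159, y 0.7143 (then +3.8637 / +1.0353)
    (3,5) via y @ 0.7143
    (3,4) via y @ 1.7496  # hit
  → r_3 = 1.7496

ranges = [1.1977, 2.8521, 1.7496]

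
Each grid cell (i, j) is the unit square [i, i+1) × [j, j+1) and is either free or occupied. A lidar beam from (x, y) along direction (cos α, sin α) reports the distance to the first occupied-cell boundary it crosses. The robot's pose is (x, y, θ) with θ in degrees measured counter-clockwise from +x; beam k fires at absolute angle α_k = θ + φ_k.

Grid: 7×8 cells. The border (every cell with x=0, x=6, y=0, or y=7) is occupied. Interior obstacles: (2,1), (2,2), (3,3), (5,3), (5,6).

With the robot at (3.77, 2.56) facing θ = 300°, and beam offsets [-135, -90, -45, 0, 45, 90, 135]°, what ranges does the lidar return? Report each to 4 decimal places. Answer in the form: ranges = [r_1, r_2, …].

ranges = [0.7972, 0.8891, 1.6150, 1.8013, 2.3087, 1.4203, 0.4555]

beam 1: φ=-135°, α=165°
  dir = (cos 165°, sin 165°) = (-0.9659, 0.2588); from cell (3,2)
  next x-line at t=0.7972, next y-line at t=1.7000; Δt_x=1.0353, Δt_y=3.8637
    x: enter (2,2) at t=0.7972 ← occupied
  → r_1 = 0.7972
beam 2: φ=-90°, α=210°
  dir = (cos 210°, sin 210°) = (-0.8660, -0.5000); from cell (3,2)
  next x-line at t=0.8891, next y-line at t=1.1200; Δt_x=1.1547, Δt_y=2.0000
    x: enter (2,2) at t=0.8891 ← occupied
  → r_2 = 0.8891
beam 3: φ=-45°, α=255°
  dir = (cos 255°, sin 255°) = (-0.2588, -0.9659); from cell (3,2)
  next x-line at t=2.9751, next y-line at t=0.5798; Δt_x=3.8637, Δt_y=1.0353
    y: enter (3,1) at t=0.5798
    y: enter (3,0) at t=1.6150 ← occupied
  → r_3 = 1.6150
beam 4: φ=0°, α=300°
  dir = (cos 300°, sin 300°) = (0.5000, -0.8660); from cell (3,2)
  next x-line at t=0.4600, next y-line at t=0.6466; Δt_x=2.0000, Δt_y=1.1547
    x: enter (4,2) at t=0.4600
    y: enter (4,1) at t=0.6466
    y: enter (4,0) at t=1.8013 ← occupied
  → r_4 = 1.8013
beam 5: φ=45°, α=345°
  dir = (cos 345°, sin 345°) = (0.9659, -0.2588); from cell (3,2)
  next x-line at t=0.2381, next y-line at t=2.1637; Δt_x=1.0353, Δt_y=3.8637
    x: enter (4,2) at t=0.2381
    x: enter (5,2) at t=1.2734
    y: enter (5,1) at t=2.1637
    x: enter (6,1) at t=2.3087 ← occupied
  → r_5 = 2.3087
beam 6: φ=90°, α=30°
  dir = (cos 30°, sin 30°) = (0.8660, 0.5000); from cell (3,2)
  next x-line at t=0.2656, next y-line at t=0.8800; Δt_x=1.1547, Δt_y=2.0000
    x: enter (4,2) at t=0.2656
    y: enter (4,3) at t=0.8800
    x: enter (5,3) at t=1.4203 ← occupied
  → r_6 = 1.4203
beam 7: φ=135°, α=75°
  dir = (cos 75°, sin 75°) = (0.2588, 0.9659); from cell (3,2)
  next x-line at t=0.8887, next y-line at t=0.4555; Δt_x=3.8637, Δt_y=1.0353
    y: enter (3,3) at t=0.4555 ← occupied
  → r_7 = 0.4555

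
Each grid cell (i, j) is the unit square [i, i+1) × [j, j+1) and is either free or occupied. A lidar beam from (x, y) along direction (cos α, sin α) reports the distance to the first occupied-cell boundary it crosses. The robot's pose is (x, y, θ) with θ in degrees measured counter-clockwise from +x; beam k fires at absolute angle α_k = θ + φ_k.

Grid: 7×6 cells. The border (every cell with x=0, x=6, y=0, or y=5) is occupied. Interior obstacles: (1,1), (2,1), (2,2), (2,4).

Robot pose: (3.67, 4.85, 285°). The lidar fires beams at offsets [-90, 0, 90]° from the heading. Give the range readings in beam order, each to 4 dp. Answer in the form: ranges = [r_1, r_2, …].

beam 1: φ=-90°, α=195°
  cosα=-0.9659 sinα=-0.2588 | (3,4) | tMaxX 0.6936 tMaxY 3.2841 | tΔX 1.0353 tΔY 3.8637
    t=0.6936 [x] (2,4) — stop
  → r_1 = 0.6936
beam 2: φ=0°, α=285°
  cosα=0.2588 sinα=-0.9659 | (3,4) | tMaxX 1.2750 tMaxY 0.8800 | tΔX 3.8637 tΔY 1.0353
    t=0.8800 [y] (3,3)
    t=1.2750 [x] (4,3)
    t=1.9153 [y] (4,2)
    t=2.9505 [y] (4,1)
    t=3.9858 [y] (4,0) — stop
  → r_2 = 3.9858
beam 3: φ=90°, α=15°
  cosα=0.9659 sinα=0.2588 | (3,4) | tMaxX 0.3416 tMaxY 0.5796 | tΔX 1.0353 tΔY 3.8637
    t=0.3416 [x] (4,4)
    t=0.5796 [y] (4,5) — stop
  → r_3 = 0.5796

ranges = [0.6936, 3.9858, 0.5796]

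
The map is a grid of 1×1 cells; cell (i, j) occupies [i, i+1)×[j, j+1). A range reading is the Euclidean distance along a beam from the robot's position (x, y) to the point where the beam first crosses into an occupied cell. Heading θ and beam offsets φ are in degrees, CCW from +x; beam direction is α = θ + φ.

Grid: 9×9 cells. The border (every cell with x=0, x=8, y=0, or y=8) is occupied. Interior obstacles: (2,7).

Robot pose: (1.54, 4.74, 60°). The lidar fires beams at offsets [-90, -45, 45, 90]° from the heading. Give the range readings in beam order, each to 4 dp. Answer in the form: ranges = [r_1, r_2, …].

beam 1: φ=-90°, α=330°
  direction (0.8660, -0.5000); cell (1,4); t to first gridline: x 0.5312, y 1.4800 (then +1.1547 / +2.0000)
    (2,4) via x @ 0.5312
    (2,3) via y @ 1.4800
    (3,3) via x @ 1.6859
    (4,3) via x @ 2.8406
    (4,2) via y @ 3.4800
    (5,2) via x @ 3.9953
    (6,2) via x @ 5.1500
    (6,1) via y @ 5.4800
    (7,1) via x @ 6.3047
    (8,1) via x @ 7.4594  # hit
  → r_1 = 7.4594
beam 2: φ=-45°, α=15°
  direction (0.9659, 0.2588); cell (1,4); t to first gridline: x 0.4762, y 1.0046 (then +1.0353 / +3.8637)
    (2,4) via x @ 0.4762
    (2,5) via y @ 1.0046
    (3,5) via x @ 1.5115
    (4,5) via x @ 2.5468
    (5,5) via x @ 3.5821
    (6,5) via x @ 4.6173
    (6,6) via y @ 4.8683
    (7,6) via x @ 5.6526
    (8,6) via x @ 6.6879  # hit
  → r_2 = 6.6879
beam 3: φ=45°, α=105°
  direction (-0.2588, 0.9659); cell (1,4); t to first gridline: x 2.0864, y 0.2692 (then +3.8637 / +1.0353)
    (1,5) via y @ 0.2692
    (1,6) via y @ 1.3044
    (0,6) via x @ 2.0864  # hit
  → r_3 = 2.0864
beam 4: φ=90°, α=150°
  direction (-0.8660, 0.5000); cell (1,4); t to first gridline: x 0.6235, y 0.5200 (then +1.1547 / +2.0000)
    (1,5) via y @ 0.5200
    (0,5) via x @ 0.6235  # hit
  → r_4 = 0.6235

ranges = [7.4594, 6.6879, 2.0864, 0.6235]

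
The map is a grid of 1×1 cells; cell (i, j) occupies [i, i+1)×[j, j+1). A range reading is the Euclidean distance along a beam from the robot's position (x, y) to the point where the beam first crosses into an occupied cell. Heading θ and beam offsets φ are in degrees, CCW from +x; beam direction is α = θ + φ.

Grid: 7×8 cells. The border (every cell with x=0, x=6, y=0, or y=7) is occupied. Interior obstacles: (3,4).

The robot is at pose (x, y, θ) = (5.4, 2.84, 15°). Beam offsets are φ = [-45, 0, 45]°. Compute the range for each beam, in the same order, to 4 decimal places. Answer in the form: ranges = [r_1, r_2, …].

beam 1: φ=-45°, α=330°
  direction (0.8660, -0.5000); cell (5,2); t to first gridline: x 0.6928, y 1.6800 (then +1.1547 / +2.0000)
    (6,2) via x @ 0.6928  # hit
  → r_1 = 0.6928
beam 2: φ=0°, α=15°
  direction (0.9659, 0.2588); cell (5,2); t to first gridline: x 0.6212, y 0.6182 (then +1.0353 / +3.8637)
    (5,3) via y @ 0.6182
    (6,3) via x @ 0.6212  # hit
  → r_2 = 0.6212
beam 3: φ=45°, α=60°
  direction (0.5000, 0.8660); cell (5,2); t to first gridline: x 1.2000, y 0.1848 (then +2.0000 / +1.1547)
    (5,3) via y @ 0.1848
    (6,3) via x @ 1.2000  # hit
  → r_3 = 1.2000

ranges = [0.6928, 0.6212, 1.2000]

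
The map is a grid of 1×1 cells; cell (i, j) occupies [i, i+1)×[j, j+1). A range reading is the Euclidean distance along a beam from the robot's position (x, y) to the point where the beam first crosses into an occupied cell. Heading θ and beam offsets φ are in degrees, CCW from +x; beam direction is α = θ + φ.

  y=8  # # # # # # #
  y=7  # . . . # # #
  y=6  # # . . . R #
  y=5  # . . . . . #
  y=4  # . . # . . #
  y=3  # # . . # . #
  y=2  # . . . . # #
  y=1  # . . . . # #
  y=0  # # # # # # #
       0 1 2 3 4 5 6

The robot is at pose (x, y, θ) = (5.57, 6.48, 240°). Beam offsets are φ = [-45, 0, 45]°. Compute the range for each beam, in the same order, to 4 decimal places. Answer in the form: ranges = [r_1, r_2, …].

ranges = [4.7312, 2.8637, 1.6614]

beam 1: φ=-45°, α=195°
  dir = (cos 195°, sin 195°) = (-0.9659, -0.2588); from cell (5,6)
  next x-line at t=0.5901, next y-line at t=1.8546; Δt_x=1.0353, Δt_y=3.8637
    x: enter (4,6) at t=0.5901
    x: enter (3,6) at t=1.6254
    y: enter (3,5) at t=1.8546
    x: enter (2,5) at t=2.6607
    x: enter (1,5) at t=3.6959
    x: enter (0,5) at t=4.7312 ← occupied
  → r_1 = 4.7312
beam 2: φ=0°, α=240°
  dir = (cos 240°, sin 240°) = (-0.5000, -0.8660); from cell (5,6)
  next x-line at t=1.1400, next y-line at t=0.5543; Δt_x=2.0000, Δt_y=1.1547
    y: enter (5,5) at t=0.5543
    x: enter (4,5) at t=1.1400
    y: enter (4,4) at t=1.7090
    y: enter (4,3) at t=2.8637 ← occupied
  → r_2 = 2.8637
beam 3: φ=45°, α=285°
  dir = (cos 285°, sin 285°) = (0.2588, -0.9659); from cell (5,6)
  next x-line at t=1.6614, next y-line at t=0.4969; Δt_x=3.8637, Δt_y=1.0353
    y: enter (5,5) at t=0.4969
    y: enter (5,4) at t=1.5322
    x: enter (6,4) at t=1.6614 ← occupied
  → r_3 = 1.6614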